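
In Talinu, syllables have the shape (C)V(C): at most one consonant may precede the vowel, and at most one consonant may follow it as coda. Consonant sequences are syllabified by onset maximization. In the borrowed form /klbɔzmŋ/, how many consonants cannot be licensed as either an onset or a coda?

Under (C)V(C), the unsyllabifiable consonants are /k/, /l/, /m/, /ŋ/ (at most one coda consonant is licensed; onsets are limited to one consonant).

4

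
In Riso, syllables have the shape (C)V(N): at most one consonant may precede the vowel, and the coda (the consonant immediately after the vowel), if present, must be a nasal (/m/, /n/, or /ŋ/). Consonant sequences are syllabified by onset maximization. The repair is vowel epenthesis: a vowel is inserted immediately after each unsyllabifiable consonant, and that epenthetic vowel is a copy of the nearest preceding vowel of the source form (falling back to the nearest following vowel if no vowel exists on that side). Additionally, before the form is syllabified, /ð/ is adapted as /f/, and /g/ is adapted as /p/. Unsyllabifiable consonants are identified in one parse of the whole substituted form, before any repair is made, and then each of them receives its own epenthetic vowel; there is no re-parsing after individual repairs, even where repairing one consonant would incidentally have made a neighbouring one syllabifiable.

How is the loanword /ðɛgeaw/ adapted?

fɛpeawa

Substitution: /ð/ → /f/, /g/ → /p/, giving /fɛpeaw/.
Syllabifying with onset maximization leaves /w/ stranded (only a nasal (/m/, /n/, or /ŋ/) is licensed in coda position; onsets are limited to one consonant).
Epenthesis after each stranded consonant: /w/ → /wa/.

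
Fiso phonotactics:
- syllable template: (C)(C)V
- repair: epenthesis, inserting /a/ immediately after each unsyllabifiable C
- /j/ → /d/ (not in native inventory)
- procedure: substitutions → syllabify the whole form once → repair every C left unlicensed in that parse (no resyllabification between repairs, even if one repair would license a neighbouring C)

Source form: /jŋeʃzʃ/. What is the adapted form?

dŋeʃazaʃa

Substitution: /j/ → /d/, giving /dŋeʃzʃ/.
Under (C)(C)V, the unsyllabifiable consonants are /ʃ/, /z/, /ʃ/ (no codas are permitted; onsets may contain at most 2 consonants).
Inserting the epenthetic vowel yields /ʃ/ → /ʃa/, /z/ → /za/, /ʃ/ → /ʃa/.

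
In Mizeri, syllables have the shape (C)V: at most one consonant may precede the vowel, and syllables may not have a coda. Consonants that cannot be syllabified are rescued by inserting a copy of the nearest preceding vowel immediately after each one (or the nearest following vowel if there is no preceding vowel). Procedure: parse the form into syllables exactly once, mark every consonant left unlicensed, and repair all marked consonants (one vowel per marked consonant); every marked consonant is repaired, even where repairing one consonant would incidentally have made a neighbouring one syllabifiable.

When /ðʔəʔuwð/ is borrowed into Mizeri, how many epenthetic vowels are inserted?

The unsyllabifiable consonants are /ð/, /w/, /ð/; each receives one epenthetic vowel.

3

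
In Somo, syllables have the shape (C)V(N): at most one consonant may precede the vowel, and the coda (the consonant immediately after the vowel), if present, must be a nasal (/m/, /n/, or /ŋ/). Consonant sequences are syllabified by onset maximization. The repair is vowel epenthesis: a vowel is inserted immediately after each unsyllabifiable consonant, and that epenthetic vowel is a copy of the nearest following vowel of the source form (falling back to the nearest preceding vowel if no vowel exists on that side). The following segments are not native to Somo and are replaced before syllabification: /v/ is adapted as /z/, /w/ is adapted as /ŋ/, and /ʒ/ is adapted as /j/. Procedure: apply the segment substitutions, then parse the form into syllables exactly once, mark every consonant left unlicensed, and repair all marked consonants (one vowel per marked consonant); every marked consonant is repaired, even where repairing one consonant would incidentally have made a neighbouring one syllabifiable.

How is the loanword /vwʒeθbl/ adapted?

Substitution: /v/ → /z/, /w/ → /ŋ/, /ʒ/ → /j/, giving /zŋjeθbl/.
The consonants /z/, /ŋ/, /θ/, /b/, /l/ cannot be parsed into a legal (C)V(N) syllable (only a nasal (/m/, /n/, or /ŋ/) is licensed in coda position; onsets are limited to one consonant).
Inserting the epenthetic vowel yields /z/ → /ze/, /ŋ/ → /ŋe/, /θ/ → /θe/, /b/ → /be/, /l/ → /le/.

zeŋejeθebele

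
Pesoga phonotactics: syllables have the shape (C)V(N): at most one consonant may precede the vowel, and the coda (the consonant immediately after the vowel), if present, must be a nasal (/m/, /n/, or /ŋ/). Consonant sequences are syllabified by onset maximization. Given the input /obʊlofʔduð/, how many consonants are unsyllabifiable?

3

Under (C)V(N), the unsyllabifiable consonants are /f/, /ʔ/, /ð/ (only a nasal (/m/, /n/, or /ŋ/) is licensed in coda position; onsets are limited to one consonant).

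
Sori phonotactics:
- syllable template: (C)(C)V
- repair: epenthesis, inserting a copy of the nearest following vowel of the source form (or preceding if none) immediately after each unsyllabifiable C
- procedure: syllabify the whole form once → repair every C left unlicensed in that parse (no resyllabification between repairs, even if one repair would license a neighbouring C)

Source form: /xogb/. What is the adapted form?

xogobo

Under (C)(C)V, the unsyllabifiable consonants are /g/, /b/ (no codas are permitted; onsets may contain at most 2 consonants).
Epenthesis after each stranded consonant: /g/ → /go/, /b/ → /bo/.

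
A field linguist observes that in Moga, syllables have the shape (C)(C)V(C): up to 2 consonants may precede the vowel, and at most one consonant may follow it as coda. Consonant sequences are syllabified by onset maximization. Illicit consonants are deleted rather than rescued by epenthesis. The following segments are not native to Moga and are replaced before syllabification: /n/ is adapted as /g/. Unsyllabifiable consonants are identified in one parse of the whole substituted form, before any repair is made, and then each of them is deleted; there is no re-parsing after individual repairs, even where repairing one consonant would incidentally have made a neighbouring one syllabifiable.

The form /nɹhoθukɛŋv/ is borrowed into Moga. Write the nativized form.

Substitution: /n/ → /g/, giving /gɹhoθukɛŋv/.
Syllabifying with onset maximization leaves /g/, /v/ stranded (at most one coda consonant is licensed; onsets may contain at most 2 consonants).
Deleting the stranded consonants removes /g/, /v/.

ɹhoθukɛŋ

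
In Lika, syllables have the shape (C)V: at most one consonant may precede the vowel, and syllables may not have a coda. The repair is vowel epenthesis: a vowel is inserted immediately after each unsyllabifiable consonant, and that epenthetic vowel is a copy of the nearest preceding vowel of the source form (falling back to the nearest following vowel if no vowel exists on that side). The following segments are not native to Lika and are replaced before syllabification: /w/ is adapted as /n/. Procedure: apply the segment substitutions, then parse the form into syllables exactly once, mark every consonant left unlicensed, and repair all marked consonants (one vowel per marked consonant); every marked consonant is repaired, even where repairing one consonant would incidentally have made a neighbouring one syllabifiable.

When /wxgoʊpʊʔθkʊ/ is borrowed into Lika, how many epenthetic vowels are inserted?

4

After substitution the input is /nxgoʊpʊʔθkʊ/.
The unsyllabifiable consonants are /n/, /x/, /ʔ/, /θ/; each receives one epenthetic vowel.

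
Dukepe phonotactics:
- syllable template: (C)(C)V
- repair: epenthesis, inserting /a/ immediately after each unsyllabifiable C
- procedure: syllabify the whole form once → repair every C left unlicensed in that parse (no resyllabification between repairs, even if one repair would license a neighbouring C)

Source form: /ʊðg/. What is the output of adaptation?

ʊðaga

The consonants /ð/, /g/ cannot be parsed into a legal (C)(C)V syllable (no codas are permitted; onsets may contain at most 2 consonants).
Each unlicensed consonant becomes the onset of a new syllable: /ð/ → /ða/, /g/ → /ga/.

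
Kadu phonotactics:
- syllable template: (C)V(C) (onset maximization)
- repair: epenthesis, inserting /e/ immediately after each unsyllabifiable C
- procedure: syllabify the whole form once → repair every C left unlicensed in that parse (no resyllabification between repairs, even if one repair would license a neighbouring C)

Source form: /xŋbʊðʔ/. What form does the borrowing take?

The consonants /x/, /ŋ/, /ʔ/ cannot be parsed into a legal (C)V(C) syllable (at most one coda consonant is licensed; onsets are limited to one consonant).
Inserting the epenthetic vowel yields /x/ → /xe/, /ŋ/ → /ŋe/, /ʔ/ → /ʔe/.

xeŋebʊðʔe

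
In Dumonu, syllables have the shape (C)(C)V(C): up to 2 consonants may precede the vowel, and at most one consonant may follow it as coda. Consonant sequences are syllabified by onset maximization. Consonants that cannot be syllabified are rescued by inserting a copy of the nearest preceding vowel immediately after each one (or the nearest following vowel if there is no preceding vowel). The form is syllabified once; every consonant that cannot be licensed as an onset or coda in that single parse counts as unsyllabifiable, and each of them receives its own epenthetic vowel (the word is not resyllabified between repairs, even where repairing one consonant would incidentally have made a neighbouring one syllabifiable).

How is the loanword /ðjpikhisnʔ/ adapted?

Syllabifying with onset maximization leaves /ð/, /n/, /ʔ/ stranded (at most one coda consonant is licensed; onsets may contain at most 2 consonants).
Inserting the epenthetic vowel yields /ð/ → /ði/, /n/ → /ni/, /ʔ/ → /ʔi/.

ðijpikhisniʔi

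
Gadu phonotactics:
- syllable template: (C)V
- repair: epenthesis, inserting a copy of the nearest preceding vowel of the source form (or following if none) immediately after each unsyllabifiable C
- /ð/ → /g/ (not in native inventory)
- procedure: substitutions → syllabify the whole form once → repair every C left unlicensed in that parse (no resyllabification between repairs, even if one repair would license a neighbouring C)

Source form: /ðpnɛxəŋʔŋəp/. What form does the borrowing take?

Substitution: /ð/ → /g/, giving /gpnɛxəŋʔŋəp/.
Syllabifying with onset maximization leaves /g/, /p/, /ŋ/, /ʔ/, /p/ stranded (no codas are permitted; onsets are limited to one consonant).
Each unlicensed consonant becomes the onset of a new syllable: /g/ → /gɛ/, /p/ → /pɛ/, /ŋ/ → /ŋə/, /ʔ/ → /ʔə/, /p/ → /pə/.

gɛpɛnɛxəŋəʔəŋəpə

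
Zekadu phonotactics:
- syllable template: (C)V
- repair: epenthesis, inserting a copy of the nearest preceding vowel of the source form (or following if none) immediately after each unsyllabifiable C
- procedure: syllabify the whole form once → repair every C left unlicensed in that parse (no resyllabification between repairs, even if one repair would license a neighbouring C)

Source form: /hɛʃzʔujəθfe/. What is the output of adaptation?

Syllabifying with onset maximization leaves /ʃ/, /z/, /θ/ stranded (no codas are permitted; onsets are limited to one consonant).
Each unlicensed consonant becomes the onset of a new syllable: /ʃ/ → /ʃɛ/, /z/ → /zɛ/, /θ/ → /θə/.

hɛʃɛzɛʔujəθəfe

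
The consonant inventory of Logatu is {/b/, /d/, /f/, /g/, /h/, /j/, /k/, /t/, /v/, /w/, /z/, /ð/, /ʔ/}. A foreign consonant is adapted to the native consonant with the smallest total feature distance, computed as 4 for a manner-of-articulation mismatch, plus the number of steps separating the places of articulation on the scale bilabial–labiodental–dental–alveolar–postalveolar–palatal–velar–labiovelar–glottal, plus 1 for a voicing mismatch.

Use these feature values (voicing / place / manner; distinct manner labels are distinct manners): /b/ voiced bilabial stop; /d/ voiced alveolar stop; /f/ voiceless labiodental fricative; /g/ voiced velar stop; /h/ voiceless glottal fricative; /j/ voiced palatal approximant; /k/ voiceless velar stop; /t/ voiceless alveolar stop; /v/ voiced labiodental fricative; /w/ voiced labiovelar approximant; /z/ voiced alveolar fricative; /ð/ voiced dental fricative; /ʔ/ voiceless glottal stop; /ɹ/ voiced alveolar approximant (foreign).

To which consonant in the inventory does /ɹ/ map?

j

/j/ is closest: same manner (approximant), place distance 2 (alveolar→palatal), same voicing; total 2. Next closest is /d/ at distance 4.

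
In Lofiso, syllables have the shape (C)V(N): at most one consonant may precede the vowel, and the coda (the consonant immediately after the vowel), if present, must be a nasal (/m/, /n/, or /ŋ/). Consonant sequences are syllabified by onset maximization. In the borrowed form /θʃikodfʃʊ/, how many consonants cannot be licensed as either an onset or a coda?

The consonants /θ/, /d/, /f/ cannot be parsed into a legal (C)V(N) syllable (only a nasal (/m/, /n/, or /ŋ/) is licensed in coda position; onsets are limited to one consonant).

3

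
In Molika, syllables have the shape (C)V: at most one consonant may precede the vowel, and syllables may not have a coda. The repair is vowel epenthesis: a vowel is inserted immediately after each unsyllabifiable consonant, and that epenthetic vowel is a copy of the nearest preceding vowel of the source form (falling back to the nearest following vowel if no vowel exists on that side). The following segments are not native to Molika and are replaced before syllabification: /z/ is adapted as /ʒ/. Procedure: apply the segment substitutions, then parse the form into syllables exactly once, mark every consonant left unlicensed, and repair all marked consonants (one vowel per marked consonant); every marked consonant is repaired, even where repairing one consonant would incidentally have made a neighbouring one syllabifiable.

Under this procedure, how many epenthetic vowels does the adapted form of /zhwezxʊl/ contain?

After substitution the input is /ʒhweʒxʊl/.
The unsyllabifiable consonants are /ʒ/, /h/, /ʒ/, /l/; each receives one epenthetic vowel.

4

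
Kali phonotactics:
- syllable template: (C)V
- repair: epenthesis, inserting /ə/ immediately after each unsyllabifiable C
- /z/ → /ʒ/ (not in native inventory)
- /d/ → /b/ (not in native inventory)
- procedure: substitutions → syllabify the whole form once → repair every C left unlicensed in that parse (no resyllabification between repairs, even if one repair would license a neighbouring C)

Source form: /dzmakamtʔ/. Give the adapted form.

Substitution: /d/ → /b/, /z/ → /ʒ/, giving /bʒmakamtʔ/.
Syllabifying with onset maximization leaves /b/, /ʒ/, /m/, /t/, /ʔ/ stranded (no codas are permitted; onsets are limited to one consonant).
Inserting the epenthetic vowel yields /b/ → /bə/, /ʒ/ → /ʒə/, /m/ → /mə/, /t/ → /tə/, /ʔ/ → /ʔə/.

bəʒəmakamətəʔə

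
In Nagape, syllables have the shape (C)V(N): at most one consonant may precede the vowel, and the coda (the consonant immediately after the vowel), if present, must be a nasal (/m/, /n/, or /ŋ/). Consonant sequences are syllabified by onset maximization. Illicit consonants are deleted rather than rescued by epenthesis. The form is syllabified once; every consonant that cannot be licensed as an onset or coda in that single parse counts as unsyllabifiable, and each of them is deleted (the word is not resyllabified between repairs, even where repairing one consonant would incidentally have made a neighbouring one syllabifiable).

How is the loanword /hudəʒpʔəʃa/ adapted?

Under (C)V(N), the unsyllabifiable consonants are /ʒ/, /p/ (only a nasal (/m/, /n/, or /ŋ/) is licensed in coda position; onsets are limited to one consonant).
Each unlicensed consonant is deleted: /ʒ/, /p/.

hudəʔəʃa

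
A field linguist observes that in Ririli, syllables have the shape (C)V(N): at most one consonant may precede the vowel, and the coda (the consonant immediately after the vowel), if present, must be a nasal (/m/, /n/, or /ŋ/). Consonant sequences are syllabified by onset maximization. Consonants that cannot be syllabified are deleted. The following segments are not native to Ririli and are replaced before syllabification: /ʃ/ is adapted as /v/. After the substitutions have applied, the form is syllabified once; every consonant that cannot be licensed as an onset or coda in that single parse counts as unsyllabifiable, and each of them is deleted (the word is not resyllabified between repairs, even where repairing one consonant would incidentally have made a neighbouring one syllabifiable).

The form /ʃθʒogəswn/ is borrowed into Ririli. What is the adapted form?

ʒogə

Substitution: /ʃ/ → /v/, giving /vθʒogəswn/.
The consonants /v/, /θ/, /s/, /w/, /n/ cannot be parsed into a legal (C)V(N) syllable (only a nasal (/m/, /n/, or /ŋ/) is licensed in coda position; onsets are limited to one consonant).
Deletion applies to /v/, /θ/, /s/, /w/, /n/.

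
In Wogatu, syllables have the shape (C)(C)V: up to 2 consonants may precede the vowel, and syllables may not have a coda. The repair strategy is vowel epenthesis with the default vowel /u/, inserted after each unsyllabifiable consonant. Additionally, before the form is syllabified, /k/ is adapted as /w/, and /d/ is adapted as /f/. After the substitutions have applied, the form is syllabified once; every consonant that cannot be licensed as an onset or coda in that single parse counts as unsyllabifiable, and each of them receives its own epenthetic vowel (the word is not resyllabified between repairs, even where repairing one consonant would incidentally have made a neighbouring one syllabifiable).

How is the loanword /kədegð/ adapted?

wəfeguðu

Substitution: /k/ → /w/, /d/ → /f/, giving /wəfegð/.
The consonants /g/, /ð/ cannot be parsed into a legal (C)(C)V syllable (no codas are permitted; onsets may contain at most 2 consonants).
Inserting the epenthetic vowel yields /g/ → /gu/, /ð/ → /ðu/.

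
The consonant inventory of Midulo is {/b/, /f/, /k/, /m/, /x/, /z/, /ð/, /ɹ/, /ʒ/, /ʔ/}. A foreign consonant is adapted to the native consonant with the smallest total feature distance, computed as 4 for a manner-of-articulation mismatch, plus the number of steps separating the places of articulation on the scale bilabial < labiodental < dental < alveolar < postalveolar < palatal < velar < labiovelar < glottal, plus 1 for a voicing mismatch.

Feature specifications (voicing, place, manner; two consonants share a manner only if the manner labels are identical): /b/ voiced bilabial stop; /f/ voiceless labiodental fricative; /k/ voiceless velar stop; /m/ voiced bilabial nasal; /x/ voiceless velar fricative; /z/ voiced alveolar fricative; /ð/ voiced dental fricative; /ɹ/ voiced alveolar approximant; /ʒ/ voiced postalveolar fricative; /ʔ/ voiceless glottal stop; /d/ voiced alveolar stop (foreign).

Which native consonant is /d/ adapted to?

/b/ is closest: same manner (stop), place distance 3 (alveolar→bilabial), same voicing; total 3. Next closest is /k/ at distance 4.

b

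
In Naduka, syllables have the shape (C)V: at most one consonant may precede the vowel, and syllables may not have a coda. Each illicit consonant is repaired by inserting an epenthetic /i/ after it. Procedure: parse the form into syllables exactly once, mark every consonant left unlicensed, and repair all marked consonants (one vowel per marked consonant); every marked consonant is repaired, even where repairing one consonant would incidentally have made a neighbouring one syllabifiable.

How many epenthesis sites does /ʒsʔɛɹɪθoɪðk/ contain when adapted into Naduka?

4

The unsyllabifiable consonants are /ʒ/, /s/, /ð/, /k/; each receives one epenthetic vowel.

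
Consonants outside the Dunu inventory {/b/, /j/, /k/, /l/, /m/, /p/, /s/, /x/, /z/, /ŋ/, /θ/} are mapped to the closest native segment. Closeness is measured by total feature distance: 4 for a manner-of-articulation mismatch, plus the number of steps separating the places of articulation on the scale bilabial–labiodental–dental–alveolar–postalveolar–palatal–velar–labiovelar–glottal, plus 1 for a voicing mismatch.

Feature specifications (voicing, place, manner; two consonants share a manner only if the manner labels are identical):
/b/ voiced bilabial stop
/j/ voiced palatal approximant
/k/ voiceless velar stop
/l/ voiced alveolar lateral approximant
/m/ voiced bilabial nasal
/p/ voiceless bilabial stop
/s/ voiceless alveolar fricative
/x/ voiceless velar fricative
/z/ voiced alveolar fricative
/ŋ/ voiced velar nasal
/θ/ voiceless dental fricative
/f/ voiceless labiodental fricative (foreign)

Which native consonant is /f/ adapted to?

/θ/ is closest: same manner (fricative), place distance 1 (labiodental→dental), same voicing; total 1. Next closest is /s/ at distance 2.

θ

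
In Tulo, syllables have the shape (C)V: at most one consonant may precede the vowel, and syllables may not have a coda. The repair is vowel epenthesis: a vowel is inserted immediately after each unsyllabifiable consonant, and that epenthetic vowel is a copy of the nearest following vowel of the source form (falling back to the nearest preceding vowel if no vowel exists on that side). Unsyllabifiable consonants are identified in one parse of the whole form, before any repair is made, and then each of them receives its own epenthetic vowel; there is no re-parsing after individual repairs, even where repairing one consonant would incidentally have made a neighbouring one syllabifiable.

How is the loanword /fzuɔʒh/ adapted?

Under (C)V, the unsyllabifiable consonants are /f/, /ʒ/, /h/ (no codas are permitted; onsets are limited to one consonant).
Epenthesis after each stranded consonant: /f/ → /fu/, /ʒ/ → /ʒɔ/, /h/ → /hɔ/.

fuzuɔʒɔhɔ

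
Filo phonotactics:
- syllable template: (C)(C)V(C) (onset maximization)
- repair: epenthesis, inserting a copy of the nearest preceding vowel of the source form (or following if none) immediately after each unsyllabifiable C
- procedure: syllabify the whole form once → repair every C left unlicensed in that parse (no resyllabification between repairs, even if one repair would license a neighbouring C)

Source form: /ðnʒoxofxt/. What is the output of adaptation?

ðonʒoxofxoto

Under (C)(C)V(C), the unsyllabifiable consonants are /ð/, /x/, /t/ (at most one coda consonant is licensed; onsets may contain at most 2 consonants).
Each unlicensed consonant becomes the onset of a new syllable: /ð/ → /ðo/, /x/ → /xo/, /t/ → /to/.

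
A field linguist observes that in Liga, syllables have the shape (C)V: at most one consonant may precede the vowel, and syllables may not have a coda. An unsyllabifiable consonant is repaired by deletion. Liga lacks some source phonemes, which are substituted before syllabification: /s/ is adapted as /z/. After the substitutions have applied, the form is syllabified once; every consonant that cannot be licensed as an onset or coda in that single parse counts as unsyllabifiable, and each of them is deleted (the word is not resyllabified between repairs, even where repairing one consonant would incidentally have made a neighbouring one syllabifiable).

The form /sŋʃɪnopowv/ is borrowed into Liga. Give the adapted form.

ʃɪnopo

Substitution: /s/ → /z/, giving /zŋʃɪnopowv/.
Syllabifying with onset maximization leaves /z/, /ŋ/, /w/, /v/ stranded (no codas are permitted; onsets are limited to one consonant).
Deleting the stranded consonants removes /z/, /ŋ/, /w/, /v/.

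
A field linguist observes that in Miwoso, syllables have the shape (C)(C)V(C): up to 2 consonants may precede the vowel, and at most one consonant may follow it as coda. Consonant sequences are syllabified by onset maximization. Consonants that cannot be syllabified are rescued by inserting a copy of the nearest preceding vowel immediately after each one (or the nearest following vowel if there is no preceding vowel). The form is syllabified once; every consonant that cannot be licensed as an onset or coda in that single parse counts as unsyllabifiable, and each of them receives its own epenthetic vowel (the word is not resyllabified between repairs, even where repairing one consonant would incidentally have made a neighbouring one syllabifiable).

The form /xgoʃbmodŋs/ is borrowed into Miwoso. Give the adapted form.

xgoʃbmodŋoso

Under (C)(C)V(C), the unsyllabifiable consonants are /ŋ/, /s/ (at most one coda consonant is licensed; onsets may contain at most 2 consonants).
Inserting the epenthetic vowel yields /ŋ/ → /ŋo/, /s/ → /so/.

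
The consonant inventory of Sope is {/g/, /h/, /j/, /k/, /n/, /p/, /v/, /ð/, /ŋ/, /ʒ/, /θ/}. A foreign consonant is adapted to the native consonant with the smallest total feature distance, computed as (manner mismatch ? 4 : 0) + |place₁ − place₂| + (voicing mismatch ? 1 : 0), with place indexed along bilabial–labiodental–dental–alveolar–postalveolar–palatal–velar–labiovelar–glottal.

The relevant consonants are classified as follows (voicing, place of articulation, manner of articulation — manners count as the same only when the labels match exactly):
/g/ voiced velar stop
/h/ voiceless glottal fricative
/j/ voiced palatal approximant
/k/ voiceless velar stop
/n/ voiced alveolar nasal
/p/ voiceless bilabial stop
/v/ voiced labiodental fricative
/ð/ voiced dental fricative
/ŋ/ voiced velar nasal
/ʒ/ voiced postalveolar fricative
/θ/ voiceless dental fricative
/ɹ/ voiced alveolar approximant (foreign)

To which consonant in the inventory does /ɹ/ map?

/j/ is closest: same manner (approximant), place distance 2 (alveolar→palatal), same voicing; total 2. Next closest is /n/ at distance 4.

j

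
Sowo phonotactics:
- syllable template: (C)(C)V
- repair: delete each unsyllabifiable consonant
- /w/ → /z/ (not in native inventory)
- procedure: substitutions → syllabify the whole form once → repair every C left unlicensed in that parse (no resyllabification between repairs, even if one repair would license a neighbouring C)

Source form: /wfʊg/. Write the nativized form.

Substitution: /w/ → /z/, giving /zfʊg/.
Under (C)(C)V, the unsyllabifiable consonants are /g/ (no codas are permitted; onsets may contain at most 2 consonants).
Deleting the stranded consonants removes /g/.

zfʊ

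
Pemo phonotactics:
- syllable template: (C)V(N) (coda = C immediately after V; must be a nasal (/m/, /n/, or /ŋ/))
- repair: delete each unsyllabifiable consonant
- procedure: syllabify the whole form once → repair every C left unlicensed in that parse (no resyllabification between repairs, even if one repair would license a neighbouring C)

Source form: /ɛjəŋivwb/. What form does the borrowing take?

Syllabifying with onset maximization leaves /v/, /w/, /b/ stranded (only a nasal (/m/, /n/, or /ŋ/) is licensed in coda position; onsets are limited to one consonant).
Deleting the stranded consonants removes /v/, /w/, /b/.

ɛjəŋi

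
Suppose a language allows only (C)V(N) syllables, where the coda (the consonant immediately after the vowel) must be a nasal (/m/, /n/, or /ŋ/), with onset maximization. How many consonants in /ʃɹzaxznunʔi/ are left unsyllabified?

4

The consonants /ʃ/, /ɹ/, /x/, /z/ cannot be parsed into a legal (C)V(N) syllable (only a nasal (/m/, /n/, or /ŋ/) is licensed in coda position; onsets are limited to one consonant).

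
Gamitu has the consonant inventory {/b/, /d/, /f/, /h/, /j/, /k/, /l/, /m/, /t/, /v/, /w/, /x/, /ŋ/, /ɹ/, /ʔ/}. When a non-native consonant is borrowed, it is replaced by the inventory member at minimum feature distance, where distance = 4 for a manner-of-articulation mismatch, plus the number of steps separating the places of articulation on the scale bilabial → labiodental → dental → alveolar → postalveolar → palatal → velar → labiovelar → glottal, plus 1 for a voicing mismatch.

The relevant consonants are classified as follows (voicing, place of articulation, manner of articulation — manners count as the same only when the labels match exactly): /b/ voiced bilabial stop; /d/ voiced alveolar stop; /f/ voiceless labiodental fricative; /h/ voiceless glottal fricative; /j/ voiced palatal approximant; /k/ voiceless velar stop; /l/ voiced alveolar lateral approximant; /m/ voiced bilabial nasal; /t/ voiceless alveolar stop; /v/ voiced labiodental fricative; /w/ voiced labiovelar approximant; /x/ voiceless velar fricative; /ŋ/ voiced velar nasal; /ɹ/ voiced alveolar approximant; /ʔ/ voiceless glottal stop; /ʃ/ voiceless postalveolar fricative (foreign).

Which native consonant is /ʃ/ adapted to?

/x/ is closest: same manner (fricative), place distance 2 (postalveolar→velar), same voicing; total 2. Next closest is /f/ at distance 3.

x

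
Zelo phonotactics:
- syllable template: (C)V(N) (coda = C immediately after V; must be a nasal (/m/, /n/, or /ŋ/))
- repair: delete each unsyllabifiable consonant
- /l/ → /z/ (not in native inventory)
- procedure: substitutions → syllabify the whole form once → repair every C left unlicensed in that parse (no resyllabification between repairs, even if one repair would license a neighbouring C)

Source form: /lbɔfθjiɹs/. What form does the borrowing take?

bɔji

Substitution: /l/ → /z/, giving /zbɔfθjiɹs/.
Syllabifying with onset maximization leaves /z/, /f/, /θ/, /ɹ/, /s/ stranded (only a nasal (/m/, /n/, or /ŋ/) is licensed in coda position; onsets are limited to one consonant).
Each unlicensed consonant is deleted: /z/, /f/, /θ/, /ɹ/, /s/.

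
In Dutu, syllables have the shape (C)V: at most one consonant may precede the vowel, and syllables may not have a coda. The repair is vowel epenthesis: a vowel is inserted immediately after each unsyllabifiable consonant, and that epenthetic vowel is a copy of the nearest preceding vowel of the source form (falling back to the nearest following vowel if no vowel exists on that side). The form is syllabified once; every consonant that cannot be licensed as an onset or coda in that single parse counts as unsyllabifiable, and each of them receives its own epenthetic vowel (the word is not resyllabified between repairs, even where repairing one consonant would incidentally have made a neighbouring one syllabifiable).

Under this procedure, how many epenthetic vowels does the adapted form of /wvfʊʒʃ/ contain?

The unsyllabifiable consonants are /w/, /v/, /ʒ/, /ʃ/; each receives one epenthetic vowel.

4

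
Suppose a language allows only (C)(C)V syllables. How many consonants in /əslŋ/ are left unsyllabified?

3

Syllabifying with onset maximization leaves /s/, /l/, /ŋ/ stranded (no codas are permitted; onsets may contain at most 2 consonants).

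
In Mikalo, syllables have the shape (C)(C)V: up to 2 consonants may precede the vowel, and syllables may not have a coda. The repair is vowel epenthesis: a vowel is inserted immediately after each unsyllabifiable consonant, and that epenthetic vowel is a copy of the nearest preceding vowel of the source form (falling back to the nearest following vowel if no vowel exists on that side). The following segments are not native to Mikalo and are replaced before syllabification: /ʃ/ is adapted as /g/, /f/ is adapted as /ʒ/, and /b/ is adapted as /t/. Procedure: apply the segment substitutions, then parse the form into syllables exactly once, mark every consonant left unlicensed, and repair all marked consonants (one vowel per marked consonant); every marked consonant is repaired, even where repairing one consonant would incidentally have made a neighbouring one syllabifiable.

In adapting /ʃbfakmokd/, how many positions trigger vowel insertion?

3

After substitution the input is /gtʒakmokd/.
The unsyllabifiable consonants are /g/, /k/, /d/; each receives one epenthetic vowel.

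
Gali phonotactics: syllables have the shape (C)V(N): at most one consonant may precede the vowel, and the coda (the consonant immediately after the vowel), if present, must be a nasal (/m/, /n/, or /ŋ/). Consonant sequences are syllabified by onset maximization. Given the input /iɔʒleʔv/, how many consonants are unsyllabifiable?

3

The consonants /ʒ/, /ʔ/, /v/ cannot be parsed into a legal (C)V(N) syllable (only a nasal (/m/, /n/, or /ŋ/) is licensed in coda position; onsets are limited to one consonant).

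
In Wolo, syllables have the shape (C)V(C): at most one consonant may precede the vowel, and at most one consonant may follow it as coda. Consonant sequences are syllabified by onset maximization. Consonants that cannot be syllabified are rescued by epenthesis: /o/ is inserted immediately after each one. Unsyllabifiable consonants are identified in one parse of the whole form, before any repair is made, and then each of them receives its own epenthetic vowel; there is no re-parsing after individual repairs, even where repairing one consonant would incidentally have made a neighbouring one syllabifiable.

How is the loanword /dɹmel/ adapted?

Under (C)V(C), the unsyllabifiable consonants are /d/, /ɹ/ (at most one coda consonant is licensed; onsets are limited to one consonant).
Each unlicensed consonant becomes the onset of a new syllable: /d/ → /do/, /ɹ/ → /ɹo/.

doɹomel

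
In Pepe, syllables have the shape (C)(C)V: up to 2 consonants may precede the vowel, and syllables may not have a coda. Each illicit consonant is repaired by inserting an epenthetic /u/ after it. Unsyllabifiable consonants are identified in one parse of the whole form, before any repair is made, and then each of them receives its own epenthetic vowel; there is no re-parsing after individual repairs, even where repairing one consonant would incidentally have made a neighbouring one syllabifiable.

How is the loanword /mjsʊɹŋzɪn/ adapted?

The consonants /m/, /ɹ/, /n/ cannot be parsed into a legal (C)(C)V syllable (no codas are permitted; onsets may contain at most 2 consonants).
Each unlicensed consonant becomes the onset of a new syllable: /m/ → /mu/, /ɹ/ → /ɹu/, /n/ → /nu/.

mujsʊɹuŋzɪnu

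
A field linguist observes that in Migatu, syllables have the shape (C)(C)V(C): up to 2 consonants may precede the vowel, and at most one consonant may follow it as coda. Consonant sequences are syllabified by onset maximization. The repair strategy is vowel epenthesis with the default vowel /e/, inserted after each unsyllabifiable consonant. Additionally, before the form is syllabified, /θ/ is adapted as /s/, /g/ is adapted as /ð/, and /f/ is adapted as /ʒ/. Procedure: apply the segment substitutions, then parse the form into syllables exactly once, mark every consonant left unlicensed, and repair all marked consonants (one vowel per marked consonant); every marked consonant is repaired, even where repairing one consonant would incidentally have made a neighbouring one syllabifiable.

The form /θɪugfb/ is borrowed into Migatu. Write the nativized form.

sɪuðʒebe

Substitution: /θ/ → /s/, /g/ → /ð/, /f/ → /ʒ/, giving /sɪuðʒb/.
The consonants /ʒ/, /b/ cannot be parsed into a legal (C)(C)V(C) syllable (at most one coda consonant is licensed; onsets may contain at most 2 consonants).
Inserting the epenthetic vowel yields /ʒ/ → /ʒe/, /b/ → /be/.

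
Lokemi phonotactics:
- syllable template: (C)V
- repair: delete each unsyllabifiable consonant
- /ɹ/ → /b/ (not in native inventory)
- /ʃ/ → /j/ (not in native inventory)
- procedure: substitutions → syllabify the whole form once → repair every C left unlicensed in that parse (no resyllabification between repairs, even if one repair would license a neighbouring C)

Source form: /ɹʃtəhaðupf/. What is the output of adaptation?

təhaðu

Substitution: /ɹ/ → /b/, /ʃ/ → /j/, giving /bjtəhaðupf/.
Under (C)V, the unsyllabifiable consonants are /b/, /j/, /p/, /f/ (no codas are permitted; onsets are limited to one consonant).
Deletion applies to /b/, /j/, /p/, /f/.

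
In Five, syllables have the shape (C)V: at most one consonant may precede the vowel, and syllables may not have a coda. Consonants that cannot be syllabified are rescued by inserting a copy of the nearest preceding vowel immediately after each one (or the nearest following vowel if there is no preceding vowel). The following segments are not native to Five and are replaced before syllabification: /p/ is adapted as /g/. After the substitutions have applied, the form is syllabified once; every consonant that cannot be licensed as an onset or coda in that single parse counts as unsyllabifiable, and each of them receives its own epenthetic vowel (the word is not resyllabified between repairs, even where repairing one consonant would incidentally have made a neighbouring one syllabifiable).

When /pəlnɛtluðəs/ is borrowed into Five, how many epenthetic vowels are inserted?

3

After substitution the input is /gəlnɛtluðəs/.
The unsyllabifiable consonants are /l/, /t/, /s/; each receives one epenthetic vowel.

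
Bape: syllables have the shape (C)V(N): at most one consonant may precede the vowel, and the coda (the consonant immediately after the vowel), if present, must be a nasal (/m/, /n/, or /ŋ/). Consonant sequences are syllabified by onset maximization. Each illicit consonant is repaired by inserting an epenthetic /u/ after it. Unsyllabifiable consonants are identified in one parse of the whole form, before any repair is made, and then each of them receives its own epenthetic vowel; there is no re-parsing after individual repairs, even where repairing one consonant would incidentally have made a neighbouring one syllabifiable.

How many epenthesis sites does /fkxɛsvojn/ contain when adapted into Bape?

5

The unsyllabifiable consonants are /f/, /k/, /s/, /j/, /n/; each receives one epenthetic vowel.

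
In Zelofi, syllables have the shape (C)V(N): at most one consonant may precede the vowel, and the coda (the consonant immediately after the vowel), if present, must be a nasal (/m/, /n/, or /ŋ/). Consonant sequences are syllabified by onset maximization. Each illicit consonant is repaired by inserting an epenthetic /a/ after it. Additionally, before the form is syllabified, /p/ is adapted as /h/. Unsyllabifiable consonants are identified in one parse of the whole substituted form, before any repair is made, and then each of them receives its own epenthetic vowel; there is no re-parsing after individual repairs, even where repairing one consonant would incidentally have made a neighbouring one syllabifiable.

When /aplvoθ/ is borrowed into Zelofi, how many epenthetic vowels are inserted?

After substitution the input is /ahlvoθ/.
The unsyllabifiable consonants are /h/, /l/, /θ/; each receives one epenthetic vowel.

3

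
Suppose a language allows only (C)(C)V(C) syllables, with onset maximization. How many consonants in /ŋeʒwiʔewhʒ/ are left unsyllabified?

The consonants /h/, /ʒ/ cannot be parsed into a legal (C)(C)V(C) syllable (at most one coda consonant is licensed; onsets may contain at most 2 consonants).

2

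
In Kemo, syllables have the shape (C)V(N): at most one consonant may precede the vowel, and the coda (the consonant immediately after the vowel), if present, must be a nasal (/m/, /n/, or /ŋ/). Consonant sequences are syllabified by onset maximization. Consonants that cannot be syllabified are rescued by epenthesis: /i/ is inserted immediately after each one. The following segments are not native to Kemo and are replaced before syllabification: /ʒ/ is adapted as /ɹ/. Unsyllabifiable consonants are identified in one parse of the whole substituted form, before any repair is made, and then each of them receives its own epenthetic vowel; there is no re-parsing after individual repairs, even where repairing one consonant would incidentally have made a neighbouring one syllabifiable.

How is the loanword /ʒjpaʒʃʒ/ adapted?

Substitution: /ʒ/ → /ɹ/, giving /ɹjpaɹʃɹ/.
The consonants /ɹ/, /j/, /ɹ/, /ʃ/, /ɹ/ cannot be parsed into a legal (C)V(N) syllable (only a nasal (/m/, /n/, or /ŋ/) is licensed in coda position; onsets are limited to one consonant).
Inserting the epenthetic vowel yields /ɹ/ → /ɹi/, /j/ → /ji/, /ɹ/ → /ɹi/, /ʃ/ → /ʃi/, /ɹ/ → /ɹi/.

ɹijipaɹiʃiɹi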